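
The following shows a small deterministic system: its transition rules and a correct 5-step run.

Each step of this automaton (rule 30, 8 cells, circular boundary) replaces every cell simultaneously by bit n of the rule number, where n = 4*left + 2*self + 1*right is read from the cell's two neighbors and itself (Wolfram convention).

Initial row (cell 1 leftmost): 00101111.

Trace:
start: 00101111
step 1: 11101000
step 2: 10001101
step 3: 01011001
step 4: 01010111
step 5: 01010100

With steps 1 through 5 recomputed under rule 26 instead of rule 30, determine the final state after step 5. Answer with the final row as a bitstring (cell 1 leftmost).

10001100

(re-executing steps 1..5 under rule 26; state before step 1: 00101111)
step 1: 11001000
step 2: 10110101
step 3: 00100001
step 4: 11010010
step 5: 10001100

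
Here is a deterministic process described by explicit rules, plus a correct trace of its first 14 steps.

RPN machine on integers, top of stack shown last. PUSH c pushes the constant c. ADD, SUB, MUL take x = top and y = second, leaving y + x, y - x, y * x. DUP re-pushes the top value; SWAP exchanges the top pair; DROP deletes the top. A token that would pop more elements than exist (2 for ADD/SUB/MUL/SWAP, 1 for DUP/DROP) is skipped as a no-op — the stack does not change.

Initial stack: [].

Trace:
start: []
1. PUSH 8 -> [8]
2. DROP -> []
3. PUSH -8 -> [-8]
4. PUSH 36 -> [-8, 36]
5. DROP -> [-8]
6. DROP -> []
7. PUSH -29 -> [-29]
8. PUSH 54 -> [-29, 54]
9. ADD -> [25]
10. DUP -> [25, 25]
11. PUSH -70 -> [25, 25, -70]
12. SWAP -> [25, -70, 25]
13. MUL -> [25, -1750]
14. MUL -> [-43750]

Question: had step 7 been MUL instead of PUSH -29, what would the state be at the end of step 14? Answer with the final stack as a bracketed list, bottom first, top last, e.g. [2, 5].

[-204120]

(re-executing from step 7 with the substitution; state before step 7: [])
7. MUL -> []
8. PUSH 54 -> [54]
9. ADD -> [54]
10. DUP -> [54, 54]
11. PUSH -70 -> [54, 54, -70]
12. SWAP -> [54, -70, 54]
13. MUL -> [54, -3780]
14. MUL -> [-204120]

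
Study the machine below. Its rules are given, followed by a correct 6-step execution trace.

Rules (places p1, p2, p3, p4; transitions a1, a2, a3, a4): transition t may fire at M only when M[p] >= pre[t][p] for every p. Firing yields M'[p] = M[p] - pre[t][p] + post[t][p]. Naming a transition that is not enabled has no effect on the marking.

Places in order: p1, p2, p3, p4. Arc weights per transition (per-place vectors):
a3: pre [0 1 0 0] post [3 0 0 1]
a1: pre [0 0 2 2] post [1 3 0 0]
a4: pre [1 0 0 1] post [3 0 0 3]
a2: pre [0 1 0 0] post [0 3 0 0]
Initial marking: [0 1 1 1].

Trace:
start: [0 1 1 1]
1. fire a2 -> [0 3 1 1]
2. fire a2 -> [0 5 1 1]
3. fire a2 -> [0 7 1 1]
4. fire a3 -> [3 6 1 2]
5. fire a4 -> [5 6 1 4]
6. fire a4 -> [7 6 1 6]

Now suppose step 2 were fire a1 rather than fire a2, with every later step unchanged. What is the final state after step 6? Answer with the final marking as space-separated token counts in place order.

7 4 1 6

(re-executing from step 2 with the substitution; state before step 2: [0 3 1 1])
2. fire a1 -> [0 3 1 1]
3. fire a2 -> [0 5 1 1]
4. fire a3 -> [3 4 1 2]
5. fire a4 -> [5 4 1 4]
6. fire a4 -> [7 4 1 6]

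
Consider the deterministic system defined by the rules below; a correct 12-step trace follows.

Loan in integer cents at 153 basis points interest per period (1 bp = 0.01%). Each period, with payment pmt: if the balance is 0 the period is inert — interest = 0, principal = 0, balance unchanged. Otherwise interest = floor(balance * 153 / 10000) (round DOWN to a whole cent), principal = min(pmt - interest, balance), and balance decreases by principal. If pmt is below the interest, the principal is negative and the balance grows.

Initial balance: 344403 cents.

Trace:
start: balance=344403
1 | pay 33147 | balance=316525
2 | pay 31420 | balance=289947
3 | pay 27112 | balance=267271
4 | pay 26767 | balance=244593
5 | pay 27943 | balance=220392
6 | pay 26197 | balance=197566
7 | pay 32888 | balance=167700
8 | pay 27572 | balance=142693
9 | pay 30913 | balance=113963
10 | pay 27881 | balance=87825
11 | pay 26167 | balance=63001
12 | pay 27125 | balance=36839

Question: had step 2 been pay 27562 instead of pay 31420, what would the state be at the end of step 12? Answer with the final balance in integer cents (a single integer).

(re-executing from step 2 with the substitution; state before step 2: balance=316525)
2 | pay 27562 | balance=293805
3 | pay 27112 | balance=271188
4 | pay 26767 | balance=248570
5 | pay 27943 | balance=224430
6 | pay 26197 | balance=201666
7 | pay 32888 | balance=171863
8 | pay 27572 | balance=146920
9 | pay 30913 | balance=118254
10 | pay 27881 | balance=92182
11 | pay 26167 | balance=67425
12 | pay 27125 | balance=41331

41331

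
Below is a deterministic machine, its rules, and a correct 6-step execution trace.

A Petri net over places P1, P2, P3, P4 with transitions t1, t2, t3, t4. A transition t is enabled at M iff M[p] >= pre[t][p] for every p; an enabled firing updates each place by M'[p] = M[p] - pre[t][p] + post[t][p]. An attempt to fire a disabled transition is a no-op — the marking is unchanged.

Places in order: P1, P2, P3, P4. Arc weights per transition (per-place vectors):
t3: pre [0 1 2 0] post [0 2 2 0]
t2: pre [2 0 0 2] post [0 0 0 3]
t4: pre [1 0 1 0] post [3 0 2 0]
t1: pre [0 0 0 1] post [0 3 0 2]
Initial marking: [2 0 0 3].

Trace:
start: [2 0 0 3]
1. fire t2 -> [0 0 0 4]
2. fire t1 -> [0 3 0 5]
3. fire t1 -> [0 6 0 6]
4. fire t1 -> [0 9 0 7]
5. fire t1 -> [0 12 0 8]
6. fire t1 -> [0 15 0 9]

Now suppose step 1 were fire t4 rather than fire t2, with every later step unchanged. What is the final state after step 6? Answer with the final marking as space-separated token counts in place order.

2 15 0 8

(re-executing from step 1 with the substitution; state before step 1: [2 0 0 3])
1. fire t4 -> [2 0 0 3]
2. fire t1 -> [2 3 0 4]
3. fire t1 -> [2 6 0 5]
4. fire t1 -> [2 9 0 6]
5. fire t1 -> [2 12 0 7]
6. fire t1 -> [2 15 0 8]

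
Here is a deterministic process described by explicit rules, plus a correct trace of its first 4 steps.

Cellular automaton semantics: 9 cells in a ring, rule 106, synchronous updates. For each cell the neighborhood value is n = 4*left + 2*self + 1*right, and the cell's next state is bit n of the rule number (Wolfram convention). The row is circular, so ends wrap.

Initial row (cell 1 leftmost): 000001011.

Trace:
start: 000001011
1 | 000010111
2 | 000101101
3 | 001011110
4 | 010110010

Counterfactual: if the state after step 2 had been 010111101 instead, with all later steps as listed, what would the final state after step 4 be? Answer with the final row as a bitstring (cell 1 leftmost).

state after step 2 := 010111101
3 | 101100110
4 | 011101111

011101111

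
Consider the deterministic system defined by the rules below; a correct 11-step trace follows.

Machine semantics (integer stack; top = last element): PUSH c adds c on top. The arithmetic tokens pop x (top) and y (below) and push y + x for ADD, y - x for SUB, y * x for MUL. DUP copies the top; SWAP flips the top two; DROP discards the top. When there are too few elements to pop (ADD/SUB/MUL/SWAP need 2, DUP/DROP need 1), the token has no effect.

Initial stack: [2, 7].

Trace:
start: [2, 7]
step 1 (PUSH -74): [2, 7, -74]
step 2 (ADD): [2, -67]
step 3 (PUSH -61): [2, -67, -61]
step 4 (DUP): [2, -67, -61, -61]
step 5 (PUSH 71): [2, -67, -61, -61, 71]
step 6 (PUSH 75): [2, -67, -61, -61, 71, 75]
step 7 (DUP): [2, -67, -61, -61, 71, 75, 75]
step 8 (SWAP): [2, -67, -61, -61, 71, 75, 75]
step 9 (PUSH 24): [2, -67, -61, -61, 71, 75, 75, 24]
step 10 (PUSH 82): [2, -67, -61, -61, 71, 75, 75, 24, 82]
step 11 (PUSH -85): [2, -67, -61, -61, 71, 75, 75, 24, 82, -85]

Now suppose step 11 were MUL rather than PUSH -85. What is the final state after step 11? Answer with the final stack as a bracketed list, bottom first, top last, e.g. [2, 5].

(re-executing from step 11 with the substitution; state before step 11: [2, -67, -61, -61, 71, 75, 75, 24, 82])
step 11 (MUL): [2, -67, -61, -61, 71, 75, 75, 1968]

[2, -67, -61, -61, 71, 75, 75, 1968]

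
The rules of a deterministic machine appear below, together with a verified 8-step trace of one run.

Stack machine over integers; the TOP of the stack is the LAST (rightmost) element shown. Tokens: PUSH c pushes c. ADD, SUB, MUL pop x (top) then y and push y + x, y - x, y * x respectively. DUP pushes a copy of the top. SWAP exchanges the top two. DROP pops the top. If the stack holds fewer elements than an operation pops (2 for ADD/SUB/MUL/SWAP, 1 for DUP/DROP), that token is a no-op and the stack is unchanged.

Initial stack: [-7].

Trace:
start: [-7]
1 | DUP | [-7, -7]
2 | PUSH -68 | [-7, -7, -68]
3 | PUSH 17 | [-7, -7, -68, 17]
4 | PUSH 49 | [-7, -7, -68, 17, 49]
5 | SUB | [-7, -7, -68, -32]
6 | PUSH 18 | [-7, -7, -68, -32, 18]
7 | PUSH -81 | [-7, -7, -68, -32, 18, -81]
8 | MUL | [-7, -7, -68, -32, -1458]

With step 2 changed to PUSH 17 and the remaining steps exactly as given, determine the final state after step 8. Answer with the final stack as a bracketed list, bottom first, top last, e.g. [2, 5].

[-7, -7, 17, -32, -1458]

(re-executing from step 2 with the substitution; state before step 2: [-7, -7])
2 | PUSH 17 | [-7, -7, 17]
3 | PUSH 17 | [-7, -7, 17, 17]
4 | PUSH 49 | [-7, -7, 17, 17, 49]
5 | SUB | [-7, -7, 17, -32]
6 | PUSH 18 | [-7, -7, 17, -32, 18]
7 | PUSH -81 | [-7, -7, 17, -32, 18, -81]
8 | MUL | [-7, -7, 17, -32, -1458]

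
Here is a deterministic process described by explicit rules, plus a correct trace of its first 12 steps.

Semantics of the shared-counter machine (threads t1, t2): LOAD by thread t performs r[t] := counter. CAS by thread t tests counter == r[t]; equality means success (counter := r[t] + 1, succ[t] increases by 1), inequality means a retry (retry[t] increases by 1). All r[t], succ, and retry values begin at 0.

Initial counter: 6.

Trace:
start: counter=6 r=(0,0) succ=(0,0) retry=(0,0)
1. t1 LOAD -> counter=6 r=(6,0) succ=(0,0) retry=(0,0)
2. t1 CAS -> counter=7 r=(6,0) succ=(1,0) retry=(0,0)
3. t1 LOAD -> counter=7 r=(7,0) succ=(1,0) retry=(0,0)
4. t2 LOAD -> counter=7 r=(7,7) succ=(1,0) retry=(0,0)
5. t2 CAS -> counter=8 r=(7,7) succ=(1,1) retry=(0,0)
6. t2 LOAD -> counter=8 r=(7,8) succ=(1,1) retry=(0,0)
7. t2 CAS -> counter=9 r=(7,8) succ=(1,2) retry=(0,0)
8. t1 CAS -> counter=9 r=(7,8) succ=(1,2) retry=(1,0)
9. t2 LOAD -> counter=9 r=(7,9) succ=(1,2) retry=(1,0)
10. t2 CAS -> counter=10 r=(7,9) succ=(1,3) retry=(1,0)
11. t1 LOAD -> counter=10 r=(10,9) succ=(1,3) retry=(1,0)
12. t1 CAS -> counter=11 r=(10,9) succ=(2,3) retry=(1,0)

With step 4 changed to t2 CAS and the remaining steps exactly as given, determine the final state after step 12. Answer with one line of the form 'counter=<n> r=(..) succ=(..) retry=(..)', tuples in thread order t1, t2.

counter=10 r=(9,8) succ=(2,2) retry=(1,2)

(re-executing from step 4 with the substitution; state before step 4: counter=7 r=(7,0) succ=(1,0) retry=(0,0))
4. t2 CAS -> counter=7 r=(7,0) succ=(1,0) retry=(0,1)
5. t2 CAS -> counter=7 r=(7,0) succ=(1,0) retry=(0,2)
6. t2 LOAD -> counter=7 r=(7,7) succ=(1,0) retry=(0,2)
7. t2 CAS -> counter=8 r=(7,7) succ=(1,1) retry=(0,2)
8. t1 CAS -> counter=8 r=(7,7) succ=(1,1) retry=(1,2)
9. t2 LOAD -> counter=8 r=(7,8) succ=(1,1) retry=(1,2)
10. t2 CAS -> counter=9 r=(7,8) succ=(1,2) retry=(1,2)
11. t1 LOAD -> counter=9 r=(9,8) succ=(1,2) retry=(1,2)
12. t1 CAS -> counter=10 r=(9,8) succ=(2,2) retry=(1,2)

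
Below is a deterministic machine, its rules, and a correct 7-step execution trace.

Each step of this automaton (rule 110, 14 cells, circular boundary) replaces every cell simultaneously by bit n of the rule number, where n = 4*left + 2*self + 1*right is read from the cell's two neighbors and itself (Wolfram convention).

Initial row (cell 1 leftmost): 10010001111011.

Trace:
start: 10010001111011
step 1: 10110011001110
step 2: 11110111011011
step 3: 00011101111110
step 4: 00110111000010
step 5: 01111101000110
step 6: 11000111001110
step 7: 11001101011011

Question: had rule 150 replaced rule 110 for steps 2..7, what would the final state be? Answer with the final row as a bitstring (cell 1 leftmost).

(re-executing steps 2..7 under rule 150; state before step 2: 10110011001110)
step 2: 10001100110100
step 3: 11010011000111
step 4: 10011100101011
step 5: 01101011101001
step 6: 00001001001111
step 7: 10011111110110

10011111110110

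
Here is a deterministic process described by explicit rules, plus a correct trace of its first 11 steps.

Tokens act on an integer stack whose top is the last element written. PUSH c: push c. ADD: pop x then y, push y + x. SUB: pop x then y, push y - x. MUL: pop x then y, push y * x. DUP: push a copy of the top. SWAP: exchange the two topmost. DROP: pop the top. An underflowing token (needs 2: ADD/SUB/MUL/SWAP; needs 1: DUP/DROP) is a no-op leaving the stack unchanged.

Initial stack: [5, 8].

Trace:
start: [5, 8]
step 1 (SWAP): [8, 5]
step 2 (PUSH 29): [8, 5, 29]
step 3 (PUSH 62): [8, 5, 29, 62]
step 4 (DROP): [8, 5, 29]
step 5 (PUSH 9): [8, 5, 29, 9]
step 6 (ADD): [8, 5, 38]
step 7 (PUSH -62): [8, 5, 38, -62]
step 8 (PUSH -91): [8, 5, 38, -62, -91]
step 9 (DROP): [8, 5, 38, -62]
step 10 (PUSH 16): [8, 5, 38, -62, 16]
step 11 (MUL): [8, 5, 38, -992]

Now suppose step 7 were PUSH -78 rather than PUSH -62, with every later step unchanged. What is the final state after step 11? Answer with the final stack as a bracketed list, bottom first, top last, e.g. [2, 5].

[8, 5, 38, -1248]

(re-executing from step 7 with the substitution; state before step 7: [8, 5, 38])
step 7 (PUSH -78): [8, 5, 38, -78]
step 8 (PUSH -91): [8, 5, 38, -78, -91]
step 9 (DROP): [8, 5, 38, -78]
step 10 (PUSH 16): [8, 5, 38, -78, 16]
step 11 (MUL): [8, 5, 38, -1248]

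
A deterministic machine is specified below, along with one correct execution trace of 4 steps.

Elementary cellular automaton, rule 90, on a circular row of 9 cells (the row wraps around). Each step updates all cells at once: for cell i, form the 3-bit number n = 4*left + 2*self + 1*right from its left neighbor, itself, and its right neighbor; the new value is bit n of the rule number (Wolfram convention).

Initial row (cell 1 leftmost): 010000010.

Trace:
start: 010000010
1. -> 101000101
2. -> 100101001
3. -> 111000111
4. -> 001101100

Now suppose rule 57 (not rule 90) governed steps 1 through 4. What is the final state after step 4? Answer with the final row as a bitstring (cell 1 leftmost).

(re-executing steps 1..4 under rule 57; state before step 1: 010000010)
1. -> 001111001
2. -> 101000100
3. -> 010110010
4. -> 001101001

001101001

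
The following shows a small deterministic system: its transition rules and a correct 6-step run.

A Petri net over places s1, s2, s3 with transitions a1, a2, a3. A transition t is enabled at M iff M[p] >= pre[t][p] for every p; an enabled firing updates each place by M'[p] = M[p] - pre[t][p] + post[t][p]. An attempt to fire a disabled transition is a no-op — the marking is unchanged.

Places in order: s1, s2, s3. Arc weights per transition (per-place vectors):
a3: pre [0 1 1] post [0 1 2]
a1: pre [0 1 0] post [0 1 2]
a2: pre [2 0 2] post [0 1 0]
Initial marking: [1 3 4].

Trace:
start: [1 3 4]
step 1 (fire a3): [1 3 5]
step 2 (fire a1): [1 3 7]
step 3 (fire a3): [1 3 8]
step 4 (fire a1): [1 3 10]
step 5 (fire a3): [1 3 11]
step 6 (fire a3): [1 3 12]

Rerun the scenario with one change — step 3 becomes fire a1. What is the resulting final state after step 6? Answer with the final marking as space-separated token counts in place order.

1 3 13

(re-executing from step 3 with the substitution; state before step 3: [1 3 7])
step 3 (fire a1): [1 3 9]
step 4 (fire a1): [1 3 11]
step 5 (fire a3): [1 3 12]
step 6 (fire a3): [1 3 13]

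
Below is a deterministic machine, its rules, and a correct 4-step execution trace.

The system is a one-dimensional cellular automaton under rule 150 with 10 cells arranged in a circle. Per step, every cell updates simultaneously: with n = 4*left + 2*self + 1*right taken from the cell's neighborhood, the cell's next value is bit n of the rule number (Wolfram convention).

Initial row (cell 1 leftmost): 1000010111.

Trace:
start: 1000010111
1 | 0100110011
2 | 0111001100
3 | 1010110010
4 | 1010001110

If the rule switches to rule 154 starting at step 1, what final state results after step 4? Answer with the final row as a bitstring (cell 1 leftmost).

(re-executing steps 1..4 under rule 154; state before step 1: 1000010111)
1 | 0100100111
2 | 0011011110
3 | 0110011101
4 | 0101111000

0101111000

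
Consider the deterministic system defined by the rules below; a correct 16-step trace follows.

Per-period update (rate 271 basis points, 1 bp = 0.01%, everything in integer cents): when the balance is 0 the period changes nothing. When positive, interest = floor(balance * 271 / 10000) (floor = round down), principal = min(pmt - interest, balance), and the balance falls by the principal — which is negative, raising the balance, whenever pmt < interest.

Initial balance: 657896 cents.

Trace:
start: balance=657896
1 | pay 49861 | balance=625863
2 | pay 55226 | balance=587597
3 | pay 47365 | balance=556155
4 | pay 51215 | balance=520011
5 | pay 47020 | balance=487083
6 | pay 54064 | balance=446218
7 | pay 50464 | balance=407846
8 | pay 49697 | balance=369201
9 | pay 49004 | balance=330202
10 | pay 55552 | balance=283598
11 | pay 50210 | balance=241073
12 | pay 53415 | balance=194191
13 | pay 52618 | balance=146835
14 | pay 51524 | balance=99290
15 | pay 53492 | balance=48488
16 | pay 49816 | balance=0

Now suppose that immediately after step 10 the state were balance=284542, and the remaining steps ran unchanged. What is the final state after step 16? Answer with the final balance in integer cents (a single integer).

1094

state after step 10 := balance=284542
11 | pay 50210 | balance=242043
12 | pay 53415 | balance=195187
13 | pay 52618 | balance=147858
14 | pay 51524 | balance=100340
15 | pay 53492 | balance=49567
16 | pay 49816 | balance=1094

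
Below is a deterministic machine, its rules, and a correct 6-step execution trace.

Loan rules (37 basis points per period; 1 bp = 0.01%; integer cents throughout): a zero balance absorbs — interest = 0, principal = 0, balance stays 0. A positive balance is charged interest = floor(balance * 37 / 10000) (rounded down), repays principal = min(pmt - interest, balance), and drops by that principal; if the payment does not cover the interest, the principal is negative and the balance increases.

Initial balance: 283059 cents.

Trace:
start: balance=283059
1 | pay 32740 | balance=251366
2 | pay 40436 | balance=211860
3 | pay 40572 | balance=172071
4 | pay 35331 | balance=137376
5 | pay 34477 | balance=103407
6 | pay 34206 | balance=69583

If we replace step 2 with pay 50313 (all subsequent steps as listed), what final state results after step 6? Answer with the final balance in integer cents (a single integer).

(re-executing from step 2 with the substitution; state before step 2: balance=251366)
2 | pay 50313 | balance=201983
3 | pay 40572 | balance=162158
4 | pay 35331 | balance=127426
5 | pay 34477 | balance=93420
6 | pay 34206 | balance=59559

59559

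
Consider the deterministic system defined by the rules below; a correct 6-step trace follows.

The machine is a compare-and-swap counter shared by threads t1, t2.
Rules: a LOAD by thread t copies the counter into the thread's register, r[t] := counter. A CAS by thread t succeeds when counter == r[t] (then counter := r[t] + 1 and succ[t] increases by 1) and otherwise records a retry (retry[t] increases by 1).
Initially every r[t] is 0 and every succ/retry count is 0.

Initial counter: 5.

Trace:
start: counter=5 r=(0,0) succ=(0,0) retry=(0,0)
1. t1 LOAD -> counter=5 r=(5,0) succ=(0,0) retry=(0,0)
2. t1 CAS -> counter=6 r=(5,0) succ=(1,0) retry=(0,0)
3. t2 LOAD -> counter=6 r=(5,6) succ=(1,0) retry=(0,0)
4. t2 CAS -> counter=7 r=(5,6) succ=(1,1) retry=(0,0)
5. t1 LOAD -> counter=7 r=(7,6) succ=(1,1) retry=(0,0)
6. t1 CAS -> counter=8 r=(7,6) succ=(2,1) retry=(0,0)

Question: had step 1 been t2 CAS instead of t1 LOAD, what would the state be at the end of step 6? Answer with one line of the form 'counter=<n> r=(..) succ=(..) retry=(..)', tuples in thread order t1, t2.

(re-executing from step 1 with the substitution; state before step 1: counter=5 r=(0,0) succ=(0,0) retry=(0,0))
1. t2 CAS -> counter=5 r=(0,0) succ=(0,0) retry=(0,1)
2. t1 CAS -> counter=5 r=(0,0) succ=(0,0) retry=(1,1)
3. t2 LOAD -> counter=5 r=(0,5) succ=(0,0) retry=(1,1)
4. t2 CAS -> counter=6 r=(0,5) succ=(0,1) retry=(1,1)
5. t1 LOAD -> counter=6 r=(6,5) succ=(0,1) retry=(1,1)
6. t1 CAS -> counter=7 r=(6,5) succ=(1,1) retry=(1,1)

counter=7 r=(6,5) succ=(1,1) retry=(1,1)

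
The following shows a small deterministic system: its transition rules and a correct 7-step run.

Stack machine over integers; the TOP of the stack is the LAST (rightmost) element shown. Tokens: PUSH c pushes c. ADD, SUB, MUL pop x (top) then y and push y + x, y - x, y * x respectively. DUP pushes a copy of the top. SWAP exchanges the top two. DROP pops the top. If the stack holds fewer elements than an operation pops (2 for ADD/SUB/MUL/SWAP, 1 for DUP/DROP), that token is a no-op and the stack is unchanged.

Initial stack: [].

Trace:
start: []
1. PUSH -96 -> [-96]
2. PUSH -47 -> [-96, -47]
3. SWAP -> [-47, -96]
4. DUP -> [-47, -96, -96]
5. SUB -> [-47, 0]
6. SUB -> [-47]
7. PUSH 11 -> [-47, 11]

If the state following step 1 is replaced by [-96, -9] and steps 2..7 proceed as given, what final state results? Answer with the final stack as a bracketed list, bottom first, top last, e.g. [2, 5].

[-96, -47, 11]

state after step 1 := [-96, -9]
2. PUSH -47 -> [-96, -9, -47]
3. SWAP -> [-96, -47, -9]
4. DUP -> [-96, -47, -9, -9]
5. SUB -> [-96, -47, 0]
6. SUB -> [-96, -47]
7. PUSH 11 -> [-96, -47, 11]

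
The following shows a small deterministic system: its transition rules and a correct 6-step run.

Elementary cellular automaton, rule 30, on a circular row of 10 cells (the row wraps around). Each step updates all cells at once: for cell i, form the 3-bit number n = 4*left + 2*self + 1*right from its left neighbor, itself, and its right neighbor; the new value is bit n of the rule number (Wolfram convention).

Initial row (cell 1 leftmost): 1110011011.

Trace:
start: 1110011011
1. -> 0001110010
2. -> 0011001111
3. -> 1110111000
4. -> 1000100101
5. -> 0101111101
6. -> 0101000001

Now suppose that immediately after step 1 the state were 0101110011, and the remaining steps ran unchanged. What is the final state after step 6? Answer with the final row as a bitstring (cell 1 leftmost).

state after step 1 := 0101110011
2. -> 0101001110
3. -> 1101111001
4. -> 0001000111
5. -> 1011101100
6. -> 1010001011

1010001011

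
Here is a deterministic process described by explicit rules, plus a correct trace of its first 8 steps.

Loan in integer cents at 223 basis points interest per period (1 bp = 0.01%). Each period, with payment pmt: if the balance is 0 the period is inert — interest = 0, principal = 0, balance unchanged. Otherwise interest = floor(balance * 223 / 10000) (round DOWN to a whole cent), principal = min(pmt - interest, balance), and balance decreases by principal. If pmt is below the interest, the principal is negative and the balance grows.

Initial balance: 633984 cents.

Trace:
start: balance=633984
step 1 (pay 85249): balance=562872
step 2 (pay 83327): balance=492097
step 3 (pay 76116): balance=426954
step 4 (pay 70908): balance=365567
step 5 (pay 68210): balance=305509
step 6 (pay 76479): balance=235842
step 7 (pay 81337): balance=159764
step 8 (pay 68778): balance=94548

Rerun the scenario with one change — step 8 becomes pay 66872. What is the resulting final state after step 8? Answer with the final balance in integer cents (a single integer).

96454

(re-executing from step 8 with the substitution; state before step 8: balance=159764)
step 8 (pay 66872): balance=96454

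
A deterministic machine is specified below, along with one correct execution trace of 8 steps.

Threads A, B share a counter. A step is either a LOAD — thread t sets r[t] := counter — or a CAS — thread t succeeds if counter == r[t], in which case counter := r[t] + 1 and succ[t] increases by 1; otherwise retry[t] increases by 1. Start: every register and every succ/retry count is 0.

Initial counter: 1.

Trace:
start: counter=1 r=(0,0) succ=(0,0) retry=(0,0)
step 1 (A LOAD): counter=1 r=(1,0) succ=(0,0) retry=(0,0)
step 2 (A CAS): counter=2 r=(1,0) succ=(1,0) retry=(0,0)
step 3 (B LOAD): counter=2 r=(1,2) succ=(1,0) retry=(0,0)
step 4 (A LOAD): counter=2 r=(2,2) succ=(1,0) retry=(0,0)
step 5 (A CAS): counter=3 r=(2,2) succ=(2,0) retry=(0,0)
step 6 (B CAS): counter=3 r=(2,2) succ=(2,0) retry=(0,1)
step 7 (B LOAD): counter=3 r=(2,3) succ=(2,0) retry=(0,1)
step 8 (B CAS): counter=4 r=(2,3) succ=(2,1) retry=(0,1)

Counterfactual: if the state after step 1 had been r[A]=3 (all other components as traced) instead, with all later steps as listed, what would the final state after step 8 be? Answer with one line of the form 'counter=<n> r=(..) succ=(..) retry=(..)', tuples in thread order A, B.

state after step 1 := counter=1 r=(3,0) succ=(0,0) retry=(0,0)
step 2 (A CAS): counter=1 r=(3,0) succ=(0,0) retry=(1,0)
step 3 (B LOAD): counter=1 r=(3,1) succ=(0,0) retry=(1,0)
step 4 (A LOAD): counter=1 r=(1,1) succ=(0,0) retry=(1,0)
step 5 (A CAS): counter=2 r=(1,1) succ=(1,0) retry=(1,0)
step 6 (B CAS): counter=2 r=(1,1) succ=(1,0) retry=(1,1)
step 7 (B LOAD): counter=2 r=(1,2) succ=(1,0) retry=(1,1)
step 8 (B CAS): counter=3 r=(1,2) succ=(1,1) retry=(1,1)

counter=3 r=(1,2) succ=(1,1) retry=(1,1)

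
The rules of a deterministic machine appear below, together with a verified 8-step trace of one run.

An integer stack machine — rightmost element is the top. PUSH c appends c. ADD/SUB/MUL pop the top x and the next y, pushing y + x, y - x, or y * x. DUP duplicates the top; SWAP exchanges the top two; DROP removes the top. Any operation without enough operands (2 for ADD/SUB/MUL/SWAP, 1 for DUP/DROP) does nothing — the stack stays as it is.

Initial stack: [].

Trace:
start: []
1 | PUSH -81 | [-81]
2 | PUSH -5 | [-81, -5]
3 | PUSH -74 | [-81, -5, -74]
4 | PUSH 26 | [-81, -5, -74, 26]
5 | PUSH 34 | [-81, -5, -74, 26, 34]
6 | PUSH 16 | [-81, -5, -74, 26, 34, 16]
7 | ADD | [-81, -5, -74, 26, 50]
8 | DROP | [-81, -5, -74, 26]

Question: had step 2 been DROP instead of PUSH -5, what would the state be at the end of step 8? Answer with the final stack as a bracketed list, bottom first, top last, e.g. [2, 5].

[-74, 26]

(re-executing from step 2 with the substitution; state before step 2: [-81])
2 | DROP | []
3 | PUSH -74 | [-74]
4 | PUSH 26 | [-74, 26]
5 | PUSH 34 | [-74, 26, 34]
6 | PUSH 16 | [-74, 26, 34, 16]
7 | ADD | [-74, 26, 50]
8 | DROP | [-74, 26]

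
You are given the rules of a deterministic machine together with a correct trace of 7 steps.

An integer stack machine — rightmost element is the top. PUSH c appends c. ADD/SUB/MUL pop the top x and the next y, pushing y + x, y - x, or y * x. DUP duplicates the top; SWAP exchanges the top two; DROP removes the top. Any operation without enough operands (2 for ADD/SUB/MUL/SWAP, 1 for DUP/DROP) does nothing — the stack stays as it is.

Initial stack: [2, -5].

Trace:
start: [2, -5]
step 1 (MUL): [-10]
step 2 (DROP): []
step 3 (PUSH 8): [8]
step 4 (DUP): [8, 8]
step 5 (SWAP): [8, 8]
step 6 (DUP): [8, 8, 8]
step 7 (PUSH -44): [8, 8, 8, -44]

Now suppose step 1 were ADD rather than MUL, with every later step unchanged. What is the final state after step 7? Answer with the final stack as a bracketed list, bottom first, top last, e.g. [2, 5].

[8, 8, 8, -44]

(re-executing from step 1 with the substitution; state before step 1: [2, -5])
step 1 (ADD): [-3]
step 2 (DROP): []
step 3 (PUSH 8): [8]
step 4 (DUP): [8, 8]
step 5 (SWAP): [8, 8]
step 6 (DUP): [8, 8, 8]
step 7 (PUSH -44): [8, 8, 8, -44]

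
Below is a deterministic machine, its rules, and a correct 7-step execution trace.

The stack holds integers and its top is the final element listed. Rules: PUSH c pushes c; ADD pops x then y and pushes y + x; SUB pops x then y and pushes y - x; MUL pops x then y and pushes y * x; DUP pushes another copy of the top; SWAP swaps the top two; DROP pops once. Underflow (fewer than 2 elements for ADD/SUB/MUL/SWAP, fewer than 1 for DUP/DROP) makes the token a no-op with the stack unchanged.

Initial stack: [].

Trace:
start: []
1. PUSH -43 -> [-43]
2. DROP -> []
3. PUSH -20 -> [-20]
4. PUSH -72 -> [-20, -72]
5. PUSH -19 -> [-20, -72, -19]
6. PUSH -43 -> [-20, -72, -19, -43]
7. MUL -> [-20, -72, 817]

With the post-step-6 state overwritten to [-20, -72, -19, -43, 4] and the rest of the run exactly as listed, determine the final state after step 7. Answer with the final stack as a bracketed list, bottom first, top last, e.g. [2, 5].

[-20, -72, -19, -172]

state after step 6 := [-20, -72, -19, -43, 4]
7. MUL -> [-20, -72, -19, -172]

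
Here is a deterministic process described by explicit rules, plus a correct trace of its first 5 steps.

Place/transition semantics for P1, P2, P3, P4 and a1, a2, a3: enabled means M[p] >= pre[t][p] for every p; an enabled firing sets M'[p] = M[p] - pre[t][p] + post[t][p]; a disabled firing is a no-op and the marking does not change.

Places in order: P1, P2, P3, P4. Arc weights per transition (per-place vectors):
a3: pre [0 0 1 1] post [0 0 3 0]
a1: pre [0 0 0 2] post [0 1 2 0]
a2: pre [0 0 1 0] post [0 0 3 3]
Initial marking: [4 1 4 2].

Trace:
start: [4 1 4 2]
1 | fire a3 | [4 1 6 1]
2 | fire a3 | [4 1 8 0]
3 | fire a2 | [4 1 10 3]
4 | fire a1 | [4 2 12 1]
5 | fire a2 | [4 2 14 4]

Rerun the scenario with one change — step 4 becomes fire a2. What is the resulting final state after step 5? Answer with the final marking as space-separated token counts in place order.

(re-executing from step 4 with the substitution; state before step 4: [4 1 10 3])
4 | fire a2 | [4 1 12 6]
5 | fire a2 | [4 1 14 9]

4 1 14 9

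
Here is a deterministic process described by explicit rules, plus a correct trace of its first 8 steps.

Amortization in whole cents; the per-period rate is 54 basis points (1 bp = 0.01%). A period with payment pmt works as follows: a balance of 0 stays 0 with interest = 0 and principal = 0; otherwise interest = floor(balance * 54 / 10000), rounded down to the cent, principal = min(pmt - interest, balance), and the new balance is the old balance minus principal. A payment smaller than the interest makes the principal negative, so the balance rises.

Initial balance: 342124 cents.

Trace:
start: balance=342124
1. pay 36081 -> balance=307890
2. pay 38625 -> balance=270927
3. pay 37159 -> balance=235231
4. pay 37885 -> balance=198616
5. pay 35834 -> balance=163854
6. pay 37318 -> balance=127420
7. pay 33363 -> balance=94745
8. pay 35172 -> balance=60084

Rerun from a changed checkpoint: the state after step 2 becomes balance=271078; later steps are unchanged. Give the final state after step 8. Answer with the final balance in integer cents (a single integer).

60239

state after step 2 := balance=271078
3. pay 37159 -> balance=235382
4. pay 37885 -> balance=198768
5. pay 35834 -> balance=164007
6. pay 37318 -> balance=127574
7. pay 33363 -> balance=94899
8. pay 35172 -> balance=60239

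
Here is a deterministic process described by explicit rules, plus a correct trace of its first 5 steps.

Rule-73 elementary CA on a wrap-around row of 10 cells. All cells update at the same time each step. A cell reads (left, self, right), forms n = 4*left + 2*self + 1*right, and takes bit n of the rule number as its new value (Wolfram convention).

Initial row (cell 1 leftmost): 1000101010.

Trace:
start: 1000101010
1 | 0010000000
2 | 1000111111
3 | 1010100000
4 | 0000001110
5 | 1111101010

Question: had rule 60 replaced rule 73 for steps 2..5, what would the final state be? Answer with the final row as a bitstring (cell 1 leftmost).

(re-executing steps 2..5 under rule 60; state before step 2: 0010000000)
2 | 0011000000
3 | 0010100000
4 | 0011110000
5 | 0010001000

0010001000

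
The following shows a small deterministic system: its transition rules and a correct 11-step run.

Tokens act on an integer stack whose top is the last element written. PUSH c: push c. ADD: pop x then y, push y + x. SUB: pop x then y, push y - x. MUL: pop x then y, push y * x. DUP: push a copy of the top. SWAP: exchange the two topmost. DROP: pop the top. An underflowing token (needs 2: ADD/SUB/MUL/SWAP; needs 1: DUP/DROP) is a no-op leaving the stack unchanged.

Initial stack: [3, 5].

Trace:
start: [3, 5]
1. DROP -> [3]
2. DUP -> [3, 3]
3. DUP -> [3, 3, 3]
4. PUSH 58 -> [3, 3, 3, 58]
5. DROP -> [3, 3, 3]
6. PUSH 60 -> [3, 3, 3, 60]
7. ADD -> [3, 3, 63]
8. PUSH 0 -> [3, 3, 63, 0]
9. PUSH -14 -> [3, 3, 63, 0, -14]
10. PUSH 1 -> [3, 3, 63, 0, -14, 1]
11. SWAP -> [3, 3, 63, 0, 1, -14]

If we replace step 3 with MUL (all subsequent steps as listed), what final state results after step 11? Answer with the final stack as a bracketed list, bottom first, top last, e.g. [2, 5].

[69, 0, 1, -14]

(re-executing from step 3 with the substitution; state before step 3: [3, 3])
3. MUL -> [9]
4. PUSH 58 -> [9, 58]
5. DROP -> [9]
6. PUSH 60 -> [9, 60]
7. ADD -> [69]
8. PUSH 0 -> [69, 0]
9. PUSH -14 -> [69, 0, -14]
10. PUSH 1 -> [69, 0, -14, 1]
11. SWAP -> [69, 0, 1, -14]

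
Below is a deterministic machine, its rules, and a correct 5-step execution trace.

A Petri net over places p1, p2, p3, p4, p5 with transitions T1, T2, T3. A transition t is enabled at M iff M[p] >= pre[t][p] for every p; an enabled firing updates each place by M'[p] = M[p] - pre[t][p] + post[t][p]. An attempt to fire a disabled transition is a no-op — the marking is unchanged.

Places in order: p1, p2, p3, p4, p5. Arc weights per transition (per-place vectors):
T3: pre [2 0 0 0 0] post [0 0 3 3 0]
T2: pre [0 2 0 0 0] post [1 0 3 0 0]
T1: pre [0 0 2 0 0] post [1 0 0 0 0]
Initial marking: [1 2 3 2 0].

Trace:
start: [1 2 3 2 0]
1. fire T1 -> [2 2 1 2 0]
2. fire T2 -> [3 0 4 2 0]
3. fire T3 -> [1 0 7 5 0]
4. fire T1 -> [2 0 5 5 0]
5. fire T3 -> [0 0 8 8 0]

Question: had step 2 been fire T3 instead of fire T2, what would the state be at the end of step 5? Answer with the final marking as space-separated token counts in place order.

1 2 2 5 0

(re-executing from step 2 with the substitution; state before step 2: [2 2 1 2 0])
2. fire T3 -> [0 2 4 5 0]
3. fire T3 -> [0 2 4 5 0]
4. fire T1 -> [1 2 2 5 0]
5. fire T3 -> [1 2 2 5 0]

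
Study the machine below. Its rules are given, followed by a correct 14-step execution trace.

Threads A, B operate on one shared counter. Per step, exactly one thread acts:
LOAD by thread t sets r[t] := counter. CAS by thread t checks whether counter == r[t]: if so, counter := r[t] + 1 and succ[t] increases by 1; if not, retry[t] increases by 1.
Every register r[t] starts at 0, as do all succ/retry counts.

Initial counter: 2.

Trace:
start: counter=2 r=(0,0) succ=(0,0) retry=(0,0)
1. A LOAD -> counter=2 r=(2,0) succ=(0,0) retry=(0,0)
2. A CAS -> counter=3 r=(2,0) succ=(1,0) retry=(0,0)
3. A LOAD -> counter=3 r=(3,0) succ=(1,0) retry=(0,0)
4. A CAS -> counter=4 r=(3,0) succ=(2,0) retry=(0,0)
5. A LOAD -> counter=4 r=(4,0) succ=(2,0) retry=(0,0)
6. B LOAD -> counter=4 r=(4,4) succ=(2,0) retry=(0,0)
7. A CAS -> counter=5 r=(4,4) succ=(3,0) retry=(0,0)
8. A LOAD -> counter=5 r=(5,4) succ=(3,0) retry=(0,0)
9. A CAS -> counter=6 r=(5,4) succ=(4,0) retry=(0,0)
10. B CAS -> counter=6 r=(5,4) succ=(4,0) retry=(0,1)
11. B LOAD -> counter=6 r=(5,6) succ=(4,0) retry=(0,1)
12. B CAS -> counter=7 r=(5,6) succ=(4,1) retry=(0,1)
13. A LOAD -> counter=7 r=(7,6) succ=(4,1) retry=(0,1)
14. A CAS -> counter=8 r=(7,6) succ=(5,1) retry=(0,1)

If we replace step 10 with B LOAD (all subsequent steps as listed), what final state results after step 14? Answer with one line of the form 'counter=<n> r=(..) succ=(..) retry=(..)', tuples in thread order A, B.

(re-executing from step 10 with the substitution; state before step 10: counter=6 r=(5,4) succ=(4,0) retry=(0,0))
10. B LOAD -> counter=6 r=(5,6) succ=(4,0) retry=(0,0)
11. B LOAD -> counter=6 r=(5,6) succ=(4,0) retry=(0,0)
12. B CAS -> counter=7 r=(5,6) succ=(4,1) retry=(0,0)
13. A LOAD -> counter=7 r=(7,6) succ=(4,1) retry=(0,0)
14. A CAS -> counter=8 r=(7,6) succ=(5,1) retry=(0,0)

counter=8 r=(7,6) succ=(5,1) retry=(0,0)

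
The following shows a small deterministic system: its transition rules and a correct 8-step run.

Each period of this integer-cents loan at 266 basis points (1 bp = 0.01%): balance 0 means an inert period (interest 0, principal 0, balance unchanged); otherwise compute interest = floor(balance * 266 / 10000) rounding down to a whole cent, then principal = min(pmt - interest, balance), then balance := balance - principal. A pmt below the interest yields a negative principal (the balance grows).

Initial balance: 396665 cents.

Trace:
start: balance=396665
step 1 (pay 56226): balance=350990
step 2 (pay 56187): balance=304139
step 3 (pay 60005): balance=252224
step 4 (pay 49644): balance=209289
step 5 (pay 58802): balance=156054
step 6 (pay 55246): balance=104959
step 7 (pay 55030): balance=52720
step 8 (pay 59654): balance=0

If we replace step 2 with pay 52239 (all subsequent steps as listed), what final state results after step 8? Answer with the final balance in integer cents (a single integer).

(re-executing from step 2 with the substitution; state before step 2: balance=350990)
step 2 (pay 52239): balance=308087
step 3 (pay 60005): balance=256277
step 4 (pay 49644): balance=213449
step 5 (pay 58802): balance=160324
step 6 (pay 55246): balance=109342
step 7 (pay 55030): balance=57220
step 8 (pay 59654): balance=0

0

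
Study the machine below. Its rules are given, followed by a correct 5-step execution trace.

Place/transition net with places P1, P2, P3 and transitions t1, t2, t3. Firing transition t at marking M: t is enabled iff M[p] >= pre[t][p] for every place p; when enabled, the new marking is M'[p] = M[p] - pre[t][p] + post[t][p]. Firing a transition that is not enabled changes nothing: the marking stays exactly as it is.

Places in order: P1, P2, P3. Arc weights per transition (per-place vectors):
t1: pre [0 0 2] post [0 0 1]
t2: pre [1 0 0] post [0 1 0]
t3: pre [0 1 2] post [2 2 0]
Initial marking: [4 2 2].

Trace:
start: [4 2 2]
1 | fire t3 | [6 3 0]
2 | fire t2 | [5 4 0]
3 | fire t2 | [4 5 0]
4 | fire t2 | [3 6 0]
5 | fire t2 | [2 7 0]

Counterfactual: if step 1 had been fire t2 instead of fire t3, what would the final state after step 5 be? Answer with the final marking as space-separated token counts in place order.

0 6 2

(re-executing from step 1 with the substitution; state before step 1: [4 2 2])
1 | fire t2 | [3 3 2]
2 | fire t2 | [2 4 2]
3 | fire t2 | [1 5 2]
4 | fire t2 | [0 6 2]
5 | fire t2 | [0 6 2]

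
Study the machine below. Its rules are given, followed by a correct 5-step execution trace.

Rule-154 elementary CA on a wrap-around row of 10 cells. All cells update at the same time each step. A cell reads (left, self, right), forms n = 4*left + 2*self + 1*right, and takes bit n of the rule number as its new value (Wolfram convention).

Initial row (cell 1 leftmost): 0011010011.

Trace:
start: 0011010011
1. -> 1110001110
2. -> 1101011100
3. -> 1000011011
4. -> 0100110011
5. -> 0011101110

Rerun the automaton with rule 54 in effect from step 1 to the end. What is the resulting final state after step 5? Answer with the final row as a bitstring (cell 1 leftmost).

(re-executing steps 1..5 under rule 54; state before step 1: 0011010011)
1. -> 1100111100
2. -> 0011000011
3. -> 1100100100
4. -> 0011111111
5. -> 1100000000

1100000000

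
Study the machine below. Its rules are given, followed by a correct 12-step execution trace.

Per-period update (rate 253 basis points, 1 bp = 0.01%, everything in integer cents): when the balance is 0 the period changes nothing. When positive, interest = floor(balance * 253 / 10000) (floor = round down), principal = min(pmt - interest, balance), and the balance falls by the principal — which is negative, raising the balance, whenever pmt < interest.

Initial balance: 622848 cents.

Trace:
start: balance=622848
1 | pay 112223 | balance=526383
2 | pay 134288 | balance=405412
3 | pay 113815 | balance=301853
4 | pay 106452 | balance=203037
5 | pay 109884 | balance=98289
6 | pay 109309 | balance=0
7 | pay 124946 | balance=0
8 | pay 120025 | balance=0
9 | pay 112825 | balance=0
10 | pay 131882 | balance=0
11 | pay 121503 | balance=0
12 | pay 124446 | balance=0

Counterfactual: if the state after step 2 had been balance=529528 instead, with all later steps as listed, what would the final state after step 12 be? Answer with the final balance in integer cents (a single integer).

0

state after step 2 := balance=529528
3 | pay 113815 | balance=429110
4 | pay 106452 | balance=333514
5 | pay 109884 | balance=232067
6 | pay 109309 | balance=128629
7 | pay 124946 | balance=6937
8 | pay 120025 | balance=0
9 | pay 112825 | balance=0
10 | pay 131882 | balance=0
11 | pay 121503 | balance=0
12 | pay 124446 | balance=0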